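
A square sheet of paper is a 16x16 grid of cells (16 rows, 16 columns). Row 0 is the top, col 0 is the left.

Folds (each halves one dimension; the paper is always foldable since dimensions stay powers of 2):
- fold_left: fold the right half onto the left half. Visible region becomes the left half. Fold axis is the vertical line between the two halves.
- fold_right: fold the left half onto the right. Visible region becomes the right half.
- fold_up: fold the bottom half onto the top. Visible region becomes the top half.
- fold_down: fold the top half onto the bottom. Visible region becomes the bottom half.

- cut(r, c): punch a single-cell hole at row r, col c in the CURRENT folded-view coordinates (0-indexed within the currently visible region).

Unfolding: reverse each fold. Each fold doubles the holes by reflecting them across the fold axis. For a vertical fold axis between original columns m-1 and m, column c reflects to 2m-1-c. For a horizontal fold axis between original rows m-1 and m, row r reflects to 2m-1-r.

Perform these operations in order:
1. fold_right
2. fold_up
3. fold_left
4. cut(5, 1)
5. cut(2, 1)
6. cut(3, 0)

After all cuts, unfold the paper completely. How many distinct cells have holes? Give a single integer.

Op 1 fold_right: fold axis v@8; visible region now rows[0,16) x cols[8,16) = 16x8
Op 2 fold_up: fold axis h@8; visible region now rows[0,8) x cols[8,16) = 8x8
Op 3 fold_left: fold axis v@12; visible region now rows[0,8) x cols[8,12) = 8x4
Op 4 cut(5, 1): punch at orig (5,9); cuts so far [(5, 9)]; region rows[0,8) x cols[8,12) = 8x4
Op 5 cut(2, 1): punch at orig (2,9); cuts so far [(2, 9), (5, 9)]; region rows[0,8) x cols[8,12) = 8x4
Op 6 cut(3, 0): punch at orig (3,8); cuts so far [(2, 9), (3, 8), (5, 9)]; region rows[0,8) x cols[8,12) = 8x4
Unfold 1 (reflect across v@12): 6 holes -> [(2, 9), (2, 14), (3, 8), (3, 15), (5, 9), (5, 14)]
Unfold 2 (reflect across h@8): 12 holes -> [(2, 9), (2, 14), (3, 8), (3, 15), (5, 9), (5, 14), (10, 9), (10, 14), (12, 8), (12, 15), (13, 9), (13, 14)]
Unfold 3 (reflect across v@8): 24 holes -> [(2, 1), (2, 6), (2, 9), (2, 14), (3, 0), (3, 7), (3, 8), (3, 15), (5, 1), (5, 6), (5, 9), (5, 14), (10, 1), (10, 6), (10, 9), (10, 14), (12, 0), (12, 7), (12, 8), (12, 15), (13, 1), (13, 6), (13, 9), (13, 14)]

Answer: 24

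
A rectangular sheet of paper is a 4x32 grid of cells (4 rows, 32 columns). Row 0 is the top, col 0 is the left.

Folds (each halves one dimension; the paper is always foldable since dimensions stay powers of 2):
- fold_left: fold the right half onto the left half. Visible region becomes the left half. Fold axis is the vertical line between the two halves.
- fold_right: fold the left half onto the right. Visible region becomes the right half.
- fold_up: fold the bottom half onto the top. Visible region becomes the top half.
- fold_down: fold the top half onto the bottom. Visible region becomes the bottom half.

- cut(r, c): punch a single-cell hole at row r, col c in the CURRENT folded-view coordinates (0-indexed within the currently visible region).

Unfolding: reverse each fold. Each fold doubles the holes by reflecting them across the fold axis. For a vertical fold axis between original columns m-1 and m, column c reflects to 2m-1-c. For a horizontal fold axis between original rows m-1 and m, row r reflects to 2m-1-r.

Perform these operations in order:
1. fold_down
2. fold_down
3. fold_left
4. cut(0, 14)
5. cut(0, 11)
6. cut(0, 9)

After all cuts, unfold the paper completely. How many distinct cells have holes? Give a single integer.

Answer: 24

Derivation:
Op 1 fold_down: fold axis h@2; visible region now rows[2,4) x cols[0,32) = 2x32
Op 2 fold_down: fold axis h@3; visible region now rows[3,4) x cols[0,32) = 1x32
Op 3 fold_left: fold axis v@16; visible region now rows[3,4) x cols[0,16) = 1x16
Op 4 cut(0, 14): punch at orig (3,14); cuts so far [(3, 14)]; region rows[3,4) x cols[0,16) = 1x16
Op 5 cut(0, 11): punch at orig (3,11); cuts so far [(3, 11), (3, 14)]; region rows[3,4) x cols[0,16) = 1x16
Op 6 cut(0, 9): punch at orig (3,9); cuts so far [(3, 9), (3, 11), (3, 14)]; region rows[3,4) x cols[0,16) = 1x16
Unfold 1 (reflect across v@16): 6 holes -> [(3, 9), (3, 11), (3, 14), (3, 17), (3, 20), (3, 22)]
Unfold 2 (reflect across h@3): 12 holes -> [(2, 9), (2, 11), (2, 14), (2, 17), (2, 20), (2, 22), (3, 9), (3, 11), (3, 14), (3, 17), (3, 20), (3, 22)]
Unfold 3 (reflect across h@2): 24 holes -> [(0, 9), (0, 11), (0, 14), (0, 17), (0, 20), (0, 22), (1, 9), (1, 11), (1, 14), (1, 17), (1, 20), (1, 22), (2, 9), (2, 11), (2, 14), (2, 17), (2, 20), (2, 22), (3, 9), (3, 11), (3, 14), (3, 17), (3, 20), (3, 22)]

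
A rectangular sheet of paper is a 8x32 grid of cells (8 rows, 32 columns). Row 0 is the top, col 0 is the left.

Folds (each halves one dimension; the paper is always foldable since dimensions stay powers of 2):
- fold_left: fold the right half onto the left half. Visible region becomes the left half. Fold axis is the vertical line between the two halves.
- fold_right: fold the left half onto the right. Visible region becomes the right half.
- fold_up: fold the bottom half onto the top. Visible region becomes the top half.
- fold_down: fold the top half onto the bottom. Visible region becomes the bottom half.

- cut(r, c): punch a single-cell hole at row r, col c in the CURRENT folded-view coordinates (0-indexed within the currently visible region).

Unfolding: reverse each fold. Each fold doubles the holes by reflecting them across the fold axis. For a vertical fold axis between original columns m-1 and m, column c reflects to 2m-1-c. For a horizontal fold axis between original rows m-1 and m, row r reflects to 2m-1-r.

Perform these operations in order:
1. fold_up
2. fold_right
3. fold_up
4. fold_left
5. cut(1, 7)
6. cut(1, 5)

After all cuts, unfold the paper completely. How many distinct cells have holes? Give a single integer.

Answer: 32

Derivation:
Op 1 fold_up: fold axis h@4; visible region now rows[0,4) x cols[0,32) = 4x32
Op 2 fold_right: fold axis v@16; visible region now rows[0,4) x cols[16,32) = 4x16
Op 3 fold_up: fold axis h@2; visible region now rows[0,2) x cols[16,32) = 2x16
Op 4 fold_left: fold axis v@24; visible region now rows[0,2) x cols[16,24) = 2x8
Op 5 cut(1, 7): punch at orig (1,23); cuts so far [(1, 23)]; region rows[0,2) x cols[16,24) = 2x8
Op 6 cut(1, 5): punch at orig (1,21); cuts so far [(1, 21), (1, 23)]; region rows[0,2) x cols[16,24) = 2x8
Unfold 1 (reflect across v@24): 4 holes -> [(1, 21), (1, 23), (1, 24), (1, 26)]
Unfold 2 (reflect across h@2): 8 holes -> [(1, 21), (1, 23), (1, 24), (1, 26), (2, 21), (2, 23), (2, 24), (2, 26)]
Unfold 3 (reflect across v@16): 16 holes -> [(1, 5), (1, 7), (1, 8), (1, 10), (1, 21), (1, 23), (1, 24), (1, 26), (2, 5), (2, 7), (2, 8), (2, 10), (2, 21), (2, 23), (2, 24), (2, 26)]
Unfold 4 (reflect across h@4): 32 holes -> [(1, 5), (1, 7), (1, 8), (1, 10), (1, 21), (1, 23), (1, 24), (1, 26), (2, 5), (2, 7), (2, 8), (2, 10), (2, 21), (2, 23), (2, 24), (2, 26), (5, 5), (5, 7), (5, 8), (5, 10), (5, 21), (5, 23), (5, 24), (5, 26), (6, 5), (6, 7), (6, 8), (6, 10), (6, 21), (6, 23), (6, 24), (6, 26)]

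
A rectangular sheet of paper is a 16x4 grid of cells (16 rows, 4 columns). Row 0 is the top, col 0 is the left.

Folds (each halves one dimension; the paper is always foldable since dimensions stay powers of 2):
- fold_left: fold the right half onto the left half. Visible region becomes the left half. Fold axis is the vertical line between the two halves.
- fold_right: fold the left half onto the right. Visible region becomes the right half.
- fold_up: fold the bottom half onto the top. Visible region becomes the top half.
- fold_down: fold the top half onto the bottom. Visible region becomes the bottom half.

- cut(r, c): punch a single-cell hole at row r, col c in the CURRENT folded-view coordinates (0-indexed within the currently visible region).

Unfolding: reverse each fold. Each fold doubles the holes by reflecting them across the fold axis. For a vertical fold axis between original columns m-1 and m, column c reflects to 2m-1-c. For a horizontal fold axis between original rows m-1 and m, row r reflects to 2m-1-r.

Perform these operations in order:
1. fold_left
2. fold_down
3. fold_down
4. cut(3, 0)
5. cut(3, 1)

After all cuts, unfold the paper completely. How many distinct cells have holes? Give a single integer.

Op 1 fold_left: fold axis v@2; visible region now rows[0,16) x cols[0,2) = 16x2
Op 2 fold_down: fold axis h@8; visible region now rows[8,16) x cols[0,2) = 8x2
Op 3 fold_down: fold axis h@12; visible region now rows[12,16) x cols[0,2) = 4x2
Op 4 cut(3, 0): punch at orig (15,0); cuts so far [(15, 0)]; region rows[12,16) x cols[0,2) = 4x2
Op 5 cut(3, 1): punch at orig (15,1); cuts so far [(15, 0), (15, 1)]; region rows[12,16) x cols[0,2) = 4x2
Unfold 1 (reflect across h@12): 4 holes -> [(8, 0), (8, 1), (15, 0), (15, 1)]
Unfold 2 (reflect across h@8): 8 holes -> [(0, 0), (0, 1), (7, 0), (7, 1), (8, 0), (8, 1), (15, 0), (15, 1)]
Unfold 3 (reflect across v@2): 16 holes -> [(0, 0), (0, 1), (0, 2), (0, 3), (7, 0), (7, 1), (7, 2), (7, 3), (8, 0), (8, 1), (8, 2), (8, 3), (15, 0), (15, 1), (15, 2), (15, 3)]

Answer: 16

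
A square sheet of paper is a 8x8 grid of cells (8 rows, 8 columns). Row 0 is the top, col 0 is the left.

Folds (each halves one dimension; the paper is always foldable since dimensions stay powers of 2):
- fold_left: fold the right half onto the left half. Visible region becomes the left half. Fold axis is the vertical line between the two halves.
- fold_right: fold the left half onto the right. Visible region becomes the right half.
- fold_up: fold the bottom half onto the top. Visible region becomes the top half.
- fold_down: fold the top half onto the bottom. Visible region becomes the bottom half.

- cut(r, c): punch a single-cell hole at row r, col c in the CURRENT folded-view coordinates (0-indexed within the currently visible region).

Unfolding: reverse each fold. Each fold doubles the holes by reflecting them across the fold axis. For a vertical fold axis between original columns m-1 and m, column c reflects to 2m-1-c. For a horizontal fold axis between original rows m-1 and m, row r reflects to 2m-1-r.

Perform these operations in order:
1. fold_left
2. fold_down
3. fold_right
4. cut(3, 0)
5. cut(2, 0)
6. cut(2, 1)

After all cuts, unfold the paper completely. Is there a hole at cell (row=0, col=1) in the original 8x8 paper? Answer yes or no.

Answer: yes

Derivation:
Op 1 fold_left: fold axis v@4; visible region now rows[0,8) x cols[0,4) = 8x4
Op 2 fold_down: fold axis h@4; visible region now rows[4,8) x cols[0,4) = 4x4
Op 3 fold_right: fold axis v@2; visible region now rows[4,8) x cols[2,4) = 4x2
Op 4 cut(3, 0): punch at orig (7,2); cuts so far [(7, 2)]; region rows[4,8) x cols[2,4) = 4x2
Op 5 cut(2, 0): punch at orig (6,2); cuts so far [(6, 2), (7, 2)]; region rows[4,8) x cols[2,4) = 4x2
Op 6 cut(2, 1): punch at orig (6,3); cuts so far [(6, 2), (6, 3), (7, 2)]; region rows[4,8) x cols[2,4) = 4x2
Unfold 1 (reflect across v@2): 6 holes -> [(6, 0), (6, 1), (6, 2), (6, 3), (7, 1), (7, 2)]
Unfold 2 (reflect across h@4): 12 holes -> [(0, 1), (0, 2), (1, 0), (1, 1), (1, 2), (1, 3), (6, 0), (6, 1), (6, 2), (6, 3), (7, 1), (7, 2)]
Unfold 3 (reflect across v@4): 24 holes -> [(0, 1), (0, 2), (0, 5), (0, 6), (1, 0), (1, 1), (1, 2), (1, 3), (1, 4), (1, 5), (1, 6), (1, 7), (6, 0), (6, 1), (6, 2), (6, 3), (6, 4), (6, 5), (6, 6), (6, 7), (7, 1), (7, 2), (7, 5), (7, 6)]
Holes: [(0, 1), (0, 2), (0, 5), (0, 6), (1, 0), (1, 1), (1, 2), (1, 3), (1, 4), (1, 5), (1, 6), (1, 7), (6, 0), (6, 1), (6, 2), (6, 3), (6, 4), (6, 5), (6, 6), (6, 7), (7, 1), (7, 2), (7, 5), (7, 6)]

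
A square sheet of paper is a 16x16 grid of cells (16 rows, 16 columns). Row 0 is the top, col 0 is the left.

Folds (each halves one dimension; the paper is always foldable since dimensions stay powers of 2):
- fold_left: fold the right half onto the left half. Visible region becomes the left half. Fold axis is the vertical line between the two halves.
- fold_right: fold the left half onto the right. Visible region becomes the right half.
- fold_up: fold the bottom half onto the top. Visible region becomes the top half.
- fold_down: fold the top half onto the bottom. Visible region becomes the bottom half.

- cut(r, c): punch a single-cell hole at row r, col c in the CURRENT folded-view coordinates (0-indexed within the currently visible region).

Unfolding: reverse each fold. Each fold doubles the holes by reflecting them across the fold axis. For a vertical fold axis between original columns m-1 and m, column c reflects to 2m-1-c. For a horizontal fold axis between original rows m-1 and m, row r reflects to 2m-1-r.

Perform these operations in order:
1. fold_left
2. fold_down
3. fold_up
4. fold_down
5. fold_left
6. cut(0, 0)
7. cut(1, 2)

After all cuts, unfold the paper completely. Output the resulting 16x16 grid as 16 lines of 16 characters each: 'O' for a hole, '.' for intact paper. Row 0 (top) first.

Answer: ..O..O....O..O..
O......OO......O
O......OO......O
..O..O....O..O..
..O..O....O..O..
O......OO......O
O......OO......O
..O..O....O..O..
..O..O....O..O..
O......OO......O
O......OO......O
..O..O....O..O..
..O..O....O..O..
O......OO......O
O......OO......O
..O..O....O..O..

Derivation:
Op 1 fold_left: fold axis v@8; visible region now rows[0,16) x cols[0,8) = 16x8
Op 2 fold_down: fold axis h@8; visible region now rows[8,16) x cols[0,8) = 8x8
Op 3 fold_up: fold axis h@12; visible region now rows[8,12) x cols[0,8) = 4x8
Op 4 fold_down: fold axis h@10; visible region now rows[10,12) x cols[0,8) = 2x8
Op 5 fold_left: fold axis v@4; visible region now rows[10,12) x cols[0,4) = 2x4
Op 6 cut(0, 0): punch at orig (10,0); cuts so far [(10, 0)]; region rows[10,12) x cols[0,4) = 2x4
Op 7 cut(1, 2): punch at orig (11,2); cuts so far [(10, 0), (11, 2)]; region rows[10,12) x cols[0,4) = 2x4
Unfold 1 (reflect across v@4): 4 holes -> [(10, 0), (10, 7), (11, 2), (11, 5)]
Unfold 2 (reflect across h@10): 8 holes -> [(8, 2), (8, 5), (9, 0), (9, 7), (10, 0), (10, 7), (11, 2), (11, 5)]
Unfold 3 (reflect across h@12): 16 holes -> [(8, 2), (8, 5), (9, 0), (9, 7), (10, 0), (10, 7), (11, 2), (11, 5), (12, 2), (12, 5), (13, 0), (13, 7), (14, 0), (14, 7), (15, 2), (15, 5)]
Unfold 4 (reflect across h@8): 32 holes -> [(0, 2), (0, 5), (1, 0), (1, 7), (2, 0), (2, 7), (3, 2), (3, 5), (4, 2), (4, 5), (5, 0), (5, 7), (6, 0), (6, 7), (7, 2), (7, 5), (8, 2), (8, 5), (9, 0), (9, 7), (10, 0), (10, 7), (11, 2), (11, 5), (12, 2), (12, 5), (13, 0), (13, 7), (14, 0), (14, 7), (15, 2), (15, 5)]
Unfold 5 (reflect across v@8): 64 holes -> [(0, 2), (0, 5), (0, 10), (0, 13), (1, 0), (1, 7), (1, 8), (1, 15), (2, 0), (2, 7), (2, 8), (2, 15), (3, 2), (3, 5), (3, 10), (3, 13), (4, 2), (4, 5), (4, 10), (4, 13), (5, 0), (5, 7), (5, 8), (5, 15), (6, 0), (6, 7), (6, 8), (6, 15), (7, 2), (7, 5), (7, 10), (7, 13), (8, 2), (8, 5), (8, 10), (8, 13), (9, 0), (9, 7), (9, 8), (9, 15), (10, 0), (10, 7), (10, 8), (10, 15), (11, 2), (11, 5), (11, 10), (11, 13), (12, 2), (12, 5), (12, 10), (12, 13), (13, 0), (13, 7), (13, 8), (13, 15), (14, 0), (14, 7), (14, 8), (14, 15), (15, 2), (15, 5), (15, 10), (15, 13)]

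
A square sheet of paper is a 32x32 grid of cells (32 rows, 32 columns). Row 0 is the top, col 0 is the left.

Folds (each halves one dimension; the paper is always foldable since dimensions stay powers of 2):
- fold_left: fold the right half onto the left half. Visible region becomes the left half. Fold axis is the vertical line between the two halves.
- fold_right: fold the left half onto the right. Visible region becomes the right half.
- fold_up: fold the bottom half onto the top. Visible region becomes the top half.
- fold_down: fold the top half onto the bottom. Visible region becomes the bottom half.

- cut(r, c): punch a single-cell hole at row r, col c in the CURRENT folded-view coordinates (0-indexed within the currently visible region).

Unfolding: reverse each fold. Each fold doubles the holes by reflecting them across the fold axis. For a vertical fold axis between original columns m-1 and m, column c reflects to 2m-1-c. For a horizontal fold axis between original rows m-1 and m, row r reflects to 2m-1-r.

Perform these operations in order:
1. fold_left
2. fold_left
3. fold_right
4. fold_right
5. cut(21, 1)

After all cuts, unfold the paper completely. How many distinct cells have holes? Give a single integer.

Op 1 fold_left: fold axis v@16; visible region now rows[0,32) x cols[0,16) = 32x16
Op 2 fold_left: fold axis v@8; visible region now rows[0,32) x cols[0,8) = 32x8
Op 3 fold_right: fold axis v@4; visible region now rows[0,32) x cols[4,8) = 32x4
Op 4 fold_right: fold axis v@6; visible region now rows[0,32) x cols[6,8) = 32x2
Op 5 cut(21, 1): punch at orig (21,7); cuts so far [(21, 7)]; region rows[0,32) x cols[6,8) = 32x2
Unfold 1 (reflect across v@6): 2 holes -> [(21, 4), (21, 7)]
Unfold 2 (reflect across v@4): 4 holes -> [(21, 0), (21, 3), (21, 4), (21, 7)]
Unfold 3 (reflect across v@8): 8 holes -> [(21, 0), (21, 3), (21, 4), (21, 7), (21, 8), (21, 11), (21, 12), (21, 15)]
Unfold 4 (reflect across v@16): 16 holes -> [(21, 0), (21, 3), (21, 4), (21, 7), (21, 8), (21, 11), (21, 12), (21, 15), (21, 16), (21, 19), (21, 20), (21, 23), (21, 24), (21, 27), (21, 28), (21, 31)]

Answer: 16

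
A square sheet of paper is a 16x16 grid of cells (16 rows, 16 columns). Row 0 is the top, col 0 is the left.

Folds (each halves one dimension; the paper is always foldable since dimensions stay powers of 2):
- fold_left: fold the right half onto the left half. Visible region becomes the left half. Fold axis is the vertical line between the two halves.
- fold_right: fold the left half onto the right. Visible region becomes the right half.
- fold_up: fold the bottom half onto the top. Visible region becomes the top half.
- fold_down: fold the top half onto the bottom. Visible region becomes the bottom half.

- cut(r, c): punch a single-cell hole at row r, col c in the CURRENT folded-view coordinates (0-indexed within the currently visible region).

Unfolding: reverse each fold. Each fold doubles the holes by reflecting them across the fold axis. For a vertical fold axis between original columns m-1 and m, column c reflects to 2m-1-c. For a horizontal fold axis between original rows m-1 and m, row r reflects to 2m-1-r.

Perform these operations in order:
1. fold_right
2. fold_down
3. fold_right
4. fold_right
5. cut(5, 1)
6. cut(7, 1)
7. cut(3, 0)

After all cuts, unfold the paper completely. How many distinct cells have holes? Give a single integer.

Answer: 48

Derivation:
Op 1 fold_right: fold axis v@8; visible region now rows[0,16) x cols[8,16) = 16x8
Op 2 fold_down: fold axis h@8; visible region now rows[8,16) x cols[8,16) = 8x8
Op 3 fold_right: fold axis v@12; visible region now rows[8,16) x cols[12,16) = 8x4
Op 4 fold_right: fold axis v@14; visible region now rows[8,16) x cols[14,16) = 8x2
Op 5 cut(5, 1): punch at orig (13,15); cuts so far [(13, 15)]; region rows[8,16) x cols[14,16) = 8x2
Op 6 cut(7, 1): punch at orig (15,15); cuts so far [(13, 15), (15, 15)]; region rows[8,16) x cols[14,16) = 8x2
Op 7 cut(3, 0): punch at orig (11,14); cuts so far [(11, 14), (13, 15), (15, 15)]; region rows[8,16) x cols[14,16) = 8x2
Unfold 1 (reflect across v@14): 6 holes -> [(11, 13), (11, 14), (13, 12), (13, 15), (15, 12), (15, 15)]
Unfold 2 (reflect across v@12): 12 holes -> [(11, 9), (11, 10), (11, 13), (11, 14), (13, 8), (13, 11), (13, 12), (13, 15), (15, 8), (15, 11), (15, 12), (15, 15)]
Unfold 3 (reflect across h@8): 24 holes -> [(0, 8), (0, 11), (0, 12), (0, 15), (2, 8), (2, 11), (2, 12), (2, 15), (4, 9), (4, 10), (4, 13), (4, 14), (11, 9), (11, 10), (11, 13), (11, 14), (13, 8), (13, 11), (13, 12), (13, 15), (15, 8), (15, 11), (15, 12), (15, 15)]
Unfold 4 (reflect across v@8): 48 holes -> [(0, 0), (0, 3), (0, 4), (0, 7), (0, 8), (0, 11), (0, 12), (0, 15), (2, 0), (2, 3), (2, 4), (2, 7), (2, 8), (2, 11), (2, 12), (2, 15), (4, 1), (4, 2), (4, 5), (4, 6), (4, 9), (4, 10), (4, 13), (4, 14), (11, 1), (11, 2), (11, 5), (11, 6), (11, 9), (11, 10), (11, 13), (11, 14), (13, 0), (13, 3), (13, 4), (13, 7), (13, 8), (13, 11), (13, 12), (13, 15), (15, 0), (15, 3), (15, 4), (15, 7), (15, 8), (15, 11), (15, 12), (15, 15)]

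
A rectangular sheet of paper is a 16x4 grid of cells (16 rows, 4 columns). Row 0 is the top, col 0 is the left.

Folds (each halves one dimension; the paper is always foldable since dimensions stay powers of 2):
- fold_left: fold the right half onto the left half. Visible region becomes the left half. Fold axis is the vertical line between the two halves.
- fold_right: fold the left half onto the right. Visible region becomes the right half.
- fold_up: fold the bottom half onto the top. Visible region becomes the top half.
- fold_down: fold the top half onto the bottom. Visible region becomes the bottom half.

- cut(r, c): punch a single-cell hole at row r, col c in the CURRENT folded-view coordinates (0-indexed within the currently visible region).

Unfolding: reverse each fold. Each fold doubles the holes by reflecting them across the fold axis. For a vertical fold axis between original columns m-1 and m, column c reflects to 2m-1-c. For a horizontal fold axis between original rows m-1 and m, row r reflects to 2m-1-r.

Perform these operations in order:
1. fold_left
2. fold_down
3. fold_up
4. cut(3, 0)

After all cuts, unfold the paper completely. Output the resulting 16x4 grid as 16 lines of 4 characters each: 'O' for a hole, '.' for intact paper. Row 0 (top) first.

Answer: ....
....
....
O..O
O..O
....
....
....
....
....
....
O..O
O..O
....
....
....

Derivation:
Op 1 fold_left: fold axis v@2; visible region now rows[0,16) x cols[0,2) = 16x2
Op 2 fold_down: fold axis h@8; visible region now rows[8,16) x cols[0,2) = 8x2
Op 3 fold_up: fold axis h@12; visible region now rows[8,12) x cols[0,2) = 4x2
Op 4 cut(3, 0): punch at orig (11,0); cuts so far [(11, 0)]; region rows[8,12) x cols[0,2) = 4x2
Unfold 1 (reflect across h@12): 2 holes -> [(11, 0), (12, 0)]
Unfold 2 (reflect across h@8): 4 holes -> [(3, 0), (4, 0), (11, 0), (12, 0)]
Unfold 3 (reflect across v@2): 8 holes -> [(3, 0), (3, 3), (4, 0), (4, 3), (11, 0), (11, 3), (12, 0), (12, 3)]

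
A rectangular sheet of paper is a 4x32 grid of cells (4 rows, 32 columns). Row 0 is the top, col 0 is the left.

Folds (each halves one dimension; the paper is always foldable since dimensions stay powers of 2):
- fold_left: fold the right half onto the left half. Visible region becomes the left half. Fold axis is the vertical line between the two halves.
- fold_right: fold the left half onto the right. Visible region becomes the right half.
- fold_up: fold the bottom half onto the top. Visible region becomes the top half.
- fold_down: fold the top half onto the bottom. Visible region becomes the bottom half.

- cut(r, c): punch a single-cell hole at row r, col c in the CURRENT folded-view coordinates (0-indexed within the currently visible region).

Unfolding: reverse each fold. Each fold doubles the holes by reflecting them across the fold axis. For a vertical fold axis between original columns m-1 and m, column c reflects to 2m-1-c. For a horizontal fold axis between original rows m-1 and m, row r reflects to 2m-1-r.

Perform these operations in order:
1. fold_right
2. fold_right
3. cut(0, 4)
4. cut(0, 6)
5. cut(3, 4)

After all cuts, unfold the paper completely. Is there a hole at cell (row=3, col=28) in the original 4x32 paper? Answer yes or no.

Answer: yes

Derivation:
Op 1 fold_right: fold axis v@16; visible region now rows[0,4) x cols[16,32) = 4x16
Op 2 fold_right: fold axis v@24; visible region now rows[0,4) x cols[24,32) = 4x8
Op 3 cut(0, 4): punch at orig (0,28); cuts so far [(0, 28)]; region rows[0,4) x cols[24,32) = 4x8
Op 4 cut(0, 6): punch at orig (0,30); cuts so far [(0, 28), (0, 30)]; region rows[0,4) x cols[24,32) = 4x8
Op 5 cut(3, 4): punch at orig (3,28); cuts so far [(0, 28), (0, 30), (3, 28)]; region rows[0,4) x cols[24,32) = 4x8
Unfold 1 (reflect across v@24): 6 holes -> [(0, 17), (0, 19), (0, 28), (0, 30), (3, 19), (3, 28)]
Unfold 2 (reflect across v@16): 12 holes -> [(0, 1), (0, 3), (0, 12), (0, 14), (0, 17), (0, 19), (0, 28), (0, 30), (3, 3), (3, 12), (3, 19), (3, 28)]
Holes: [(0, 1), (0, 3), (0, 12), (0, 14), (0, 17), (0, 19), (0, 28), (0, 30), (3, 3), (3, 12), (3, 19), (3, 28)]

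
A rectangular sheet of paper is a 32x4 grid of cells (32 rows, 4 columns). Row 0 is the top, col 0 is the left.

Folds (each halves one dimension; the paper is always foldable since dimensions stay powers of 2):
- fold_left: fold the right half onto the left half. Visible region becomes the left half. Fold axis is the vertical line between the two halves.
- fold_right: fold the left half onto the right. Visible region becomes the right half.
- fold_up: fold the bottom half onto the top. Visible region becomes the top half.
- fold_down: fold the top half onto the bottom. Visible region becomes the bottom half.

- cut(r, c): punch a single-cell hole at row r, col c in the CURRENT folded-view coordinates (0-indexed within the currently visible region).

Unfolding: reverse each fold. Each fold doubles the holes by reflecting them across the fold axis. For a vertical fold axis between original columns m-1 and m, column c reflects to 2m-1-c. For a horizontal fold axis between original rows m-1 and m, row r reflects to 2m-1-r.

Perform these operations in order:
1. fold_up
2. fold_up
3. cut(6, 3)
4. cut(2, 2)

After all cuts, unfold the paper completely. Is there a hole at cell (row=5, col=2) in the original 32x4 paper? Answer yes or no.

Op 1 fold_up: fold axis h@16; visible region now rows[0,16) x cols[0,4) = 16x4
Op 2 fold_up: fold axis h@8; visible region now rows[0,8) x cols[0,4) = 8x4
Op 3 cut(6, 3): punch at orig (6,3); cuts so far [(6, 3)]; region rows[0,8) x cols[0,4) = 8x4
Op 4 cut(2, 2): punch at orig (2,2); cuts so far [(2, 2), (6, 3)]; region rows[0,8) x cols[0,4) = 8x4
Unfold 1 (reflect across h@8): 4 holes -> [(2, 2), (6, 3), (9, 3), (13, 2)]
Unfold 2 (reflect across h@16): 8 holes -> [(2, 2), (6, 3), (9, 3), (13, 2), (18, 2), (22, 3), (25, 3), (29, 2)]
Holes: [(2, 2), (6, 3), (9, 3), (13, 2), (18, 2), (22, 3), (25, 3), (29, 2)]

Answer: no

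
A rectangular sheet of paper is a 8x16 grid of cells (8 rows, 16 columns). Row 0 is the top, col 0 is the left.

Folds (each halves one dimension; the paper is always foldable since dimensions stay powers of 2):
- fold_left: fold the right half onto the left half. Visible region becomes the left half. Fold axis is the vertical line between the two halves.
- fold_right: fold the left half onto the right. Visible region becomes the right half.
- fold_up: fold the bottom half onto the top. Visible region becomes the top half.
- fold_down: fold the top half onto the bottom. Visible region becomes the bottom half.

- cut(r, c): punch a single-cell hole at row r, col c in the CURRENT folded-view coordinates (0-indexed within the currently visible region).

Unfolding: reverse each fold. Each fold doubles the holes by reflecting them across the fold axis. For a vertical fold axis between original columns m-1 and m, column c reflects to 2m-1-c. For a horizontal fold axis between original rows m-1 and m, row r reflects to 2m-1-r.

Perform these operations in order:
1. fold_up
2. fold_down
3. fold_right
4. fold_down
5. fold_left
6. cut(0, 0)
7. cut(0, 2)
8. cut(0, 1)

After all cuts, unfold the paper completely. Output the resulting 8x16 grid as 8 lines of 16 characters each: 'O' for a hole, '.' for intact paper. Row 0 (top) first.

Answer: OOO..OOOOOO..OOO
OOO..OOOOOO..OOO
OOO..OOOOOO..OOO
OOO..OOOOOO..OOO
OOO..OOOOOO..OOO
OOO..OOOOOO..OOO
OOO..OOOOOO..OOO
OOO..OOOOOO..OOO

Derivation:
Op 1 fold_up: fold axis h@4; visible region now rows[0,4) x cols[0,16) = 4x16
Op 2 fold_down: fold axis h@2; visible region now rows[2,4) x cols[0,16) = 2x16
Op 3 fold_right: fold axis v@8; visible region now rows[2,4) x cols[8,16) = 2x8
Op 4 fold_down: fold axis h@3; visible region now rows[3,4) x cols[8,16) = 1x8
Op 5 fold_left: fold axis v@12; visible region now rows[3,4) x cols[8,12) = 1x4
Op 6 cut(0, 0): punch at orig (3,8); cuts so far [(3, 8)]; region rows[3,4) x cols[8,12) = 1x4
Op 7 cut(0, 2): punch at orig (3,10); cuts so far [(3, 8), (3, 10)]; region rows[3,4) x cols[8,12) = 1x4
Op 8 cut(0, 1): punch at orig (3,9); cuts so far [(3, 8), (3, 9), (3, 10)]; region rows[3,4) x cols[8,12) = 1x4
Unfold 1 (reflect across v@12): 6 holes -> [(3, 8), (3, 9), (3, 10), (3, 13), (3, 14), (3, 15)]
Unfold 2 (reflect across h@3): 12 holes -> [(2, 8), (2, 9), (2, 10), (2, 13), (2, 14), (2, 15), (3, 8), (3, 9), (3, 10), (3, 13), (3, 14), (3, 15)]
Unfold 3 (reflect across v@8): 24 holes -> [(2, 0), (2, 1), (2, 2), (2, 5), (2, 6), (2, 7), (2, 8), (2, 9), (2, 10), (2, 13), (2, 14), (2, 15), (3, 0), (3, 1), (3, 2), (3, 5), (3, 6), (3, 7), (3, 8), (3, 9), (3, 10), (3, 13), (3, 14), (3, 15)]
Unfold 4 (reflect across h@2): 48 holes -> [(0, 0), (0, 1), (0, 2), (0, 5), (0, 6), (0, 7), (0, 8), (0, 9), (0, 10), (0, 13), (0, 14), (0, 15), (1, 0), (1, 1), (1, 2), (1, 5), (1, 6), (1, 7), (1, 8), (1, 9), (1, 10), (1, 13), (1, 14), (1, 15), (2, 0), (2, 1), (2, 2), (2, 5), (2, 6), (2, 7), (2, 8), (2, 9), (2, 10), (2, 13), (2, 14), (2, 15), (3, 0), (3, 1), (3, 2), (3, 5), (3, 6), (3, 7), (3, 8), (3, 9), (3, 10), (3, 13), (3, 14), (3, 15)]
Unfold 5 (reflect across h@4): 96 holes -> [(0, 0), (0, 1), (0, 2), (0, 5), (0, 6), (0, 7), (0, 8), (0, 9), (0, 10), (0, 13), (0, 14), (0, 15), (1, 0), (1, 1), (1, 2), (1, 5), (1, 6), (1, 7), (1, 8), (1, 9), (1, 10), (1, 13), (1, 14), (1, 15), (2, 0), (2, 1), (2, 2), (2, 5), (2, 6), (2, 7), (2, 8), (2, 9), (2, 10), (2, 13), (2, 14), (2, 15), (3, 0), (3, 1), (3, 2), (3, 5), (3, 6), (3, 7), (3, 8), (3, 9), (3, 10), (3, 13), (3, 14), (3, 15), (4, 0), (4, 1), (4, 2), (4, 5), (4, 6), (4, 7), (4, 8), (4, 9), (4, 10), (4, 13), (4, 14), (4, 15), (5, 0), (5, 1), (5, 2), (5, 5), (5, 6), (5, 7), (5, 8), (5, 9), (5, 10), (5, 13), (5, 14), (5, 15), (6, 0), (6, 1), (6, 2), (6, 5), (6, 6), (6, 7), (6, 8), (6, 9), (6, 10), (6, 13), (6, 14), (6, 15), (7, 0), (7, 1), (7, 2), (7, 5), (7, 6), (7, 7), (7, 8), (7, 9), (7, 10), (7, 13), (7, 14), (7, 15)]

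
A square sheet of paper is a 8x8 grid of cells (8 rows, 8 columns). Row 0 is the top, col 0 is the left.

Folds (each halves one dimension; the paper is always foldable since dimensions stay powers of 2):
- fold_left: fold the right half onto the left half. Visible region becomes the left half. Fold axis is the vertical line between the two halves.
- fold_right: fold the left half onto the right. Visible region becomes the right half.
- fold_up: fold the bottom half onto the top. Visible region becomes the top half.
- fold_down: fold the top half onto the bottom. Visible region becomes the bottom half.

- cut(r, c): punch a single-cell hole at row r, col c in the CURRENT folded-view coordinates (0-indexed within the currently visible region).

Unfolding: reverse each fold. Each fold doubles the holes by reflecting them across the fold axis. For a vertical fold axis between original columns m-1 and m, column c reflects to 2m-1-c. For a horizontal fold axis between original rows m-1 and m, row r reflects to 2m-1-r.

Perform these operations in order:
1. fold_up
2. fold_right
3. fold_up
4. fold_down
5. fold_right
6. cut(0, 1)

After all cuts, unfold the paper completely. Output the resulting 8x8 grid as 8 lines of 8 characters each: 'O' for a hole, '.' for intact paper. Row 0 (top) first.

Op 1 fold_up: fold axis h@4; visible region now rows[0,4) x cols[0,8) = 4x8
Op 2 fold_right: fold axis v@4; visible region now rows[0,4) x cols[4,8) = 4x4
Op 3 fold_up: fold axis h@2; visible region now rows[0,2) x cols[4,8) = 2x4
Op 4 fold_down: fold axis h@1; visible region now rows[1,2) x cols[4,8) = 1x4
Op 5 fold_right: fold axis v@6; visible region now rows[1,2) x cols[6,8) = 1x2
Op 6 cut(0, 1): punch at orig (1,7); cuts so far [(1, 7)]; region rows[1,2) x cols[6,8) = 1x2
Unfold 1 (reflect across v@6): 2 holes -> [(1, 4), (1, 7)]
Unfold 2 (reflect across h@1): 4 holes -> [(0, 4), (0, 7), (1, 4), (1, 7)]
Unfold 3 (reflect across h@2): 8 holes -> [(0, 4), (0, 7), (1, 4), (1, 7), (2, 4), (2, 7), (3, 4), (3, 7)]
Unfold 4 (reflect across v@4): 16 holes -> [(0, 0), (0, 3), (0, 4), (0, 7), (1, 0), (1, 3), (1, 4), (1, 7), (2, 0), (2, 3), (2, 4), (2, 7), (3, 0), (3, 3), (3, 4), (3, 7)]
Unfold 5 (reflect across h@4): 32 holes -> [(0, 0), (0, 3), (0, 4), (0, 7), (1, 0), (1, 3), (1, 4), (1, 7), (2, 0), (2, 3), (2, 4), (2, 7), (3, 0), (3, 3), (3, 4), (3, 7), (4, 0), (4, 3), (4, 4), (4, 7), (5, 0), (5, 3), (5, 4), (5, 7), (6, 0), (6, 3), (6, 4), (6, 7), (7, 0), (7, 3), (7, 4), (7, 7)]

Answer: O..OO..O
O..OO..O
O..OO..O
O..OO..O
O..OO..O
O..OO..O
O..OO..O
O..OO..O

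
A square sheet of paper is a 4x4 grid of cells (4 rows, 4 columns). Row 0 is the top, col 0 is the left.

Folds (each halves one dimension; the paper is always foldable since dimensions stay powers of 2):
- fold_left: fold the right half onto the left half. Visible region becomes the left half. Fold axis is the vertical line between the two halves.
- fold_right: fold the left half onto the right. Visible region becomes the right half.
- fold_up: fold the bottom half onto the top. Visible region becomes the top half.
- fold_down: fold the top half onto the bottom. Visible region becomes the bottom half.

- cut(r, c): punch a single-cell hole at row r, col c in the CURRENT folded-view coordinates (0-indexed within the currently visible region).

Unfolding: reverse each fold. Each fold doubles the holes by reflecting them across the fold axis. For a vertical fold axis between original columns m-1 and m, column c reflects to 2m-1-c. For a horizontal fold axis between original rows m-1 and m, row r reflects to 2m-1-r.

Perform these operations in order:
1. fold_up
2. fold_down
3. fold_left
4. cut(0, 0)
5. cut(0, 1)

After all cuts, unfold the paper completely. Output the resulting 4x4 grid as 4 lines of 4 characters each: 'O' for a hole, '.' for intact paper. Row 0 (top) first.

Answer: OOOO
OOOO
OOOO
OOOO

Derivation:
Op 1 fold_up: fold axis h@2; visible region now rows[0,2) x cols[0,4) = 2x4
Op 2 fold_down: fold axis h@1; visible region now rows[1,2) x cols[0,4) = 1x4
Op 3 fold_left: fold axis v@2; visible region now rows[1,2) x cols[0,2) = 1x2
Op 4 cut(0, 0): punch at orig (1,0); cuts so far [(1, 0)]; region rows[1,2) x cols[0,2) = 1x2
Op 5 cut(0, 1): punch at orig (1,1); cuts so far [(1, 0), (1, 1)]; region rows[1,2) x cols[0,2) = 1x2
Unfold 1 (reflect across v@2): 4 holes -> [(1, 0), (1, 1), (1, 2), (1, 3)]
Unfold 2 (reflect across h@1): 8 holes -> [(0, 0), (0, 1), (0, 2), (0, 3), (1, 0), (1, 1), (1, 2), (1, 3)]
Unfold 3 (reflect across h@2): 16 holes -> [(0, 0), (0, 1), (0, 2), (0, 3), (1, 0), (1, 1), (1, 2), (1, 3), (2, 0), (2, 1), (2, 2), (2, 3), (3, 0), (3, 1), (3, 2), (3, 3)]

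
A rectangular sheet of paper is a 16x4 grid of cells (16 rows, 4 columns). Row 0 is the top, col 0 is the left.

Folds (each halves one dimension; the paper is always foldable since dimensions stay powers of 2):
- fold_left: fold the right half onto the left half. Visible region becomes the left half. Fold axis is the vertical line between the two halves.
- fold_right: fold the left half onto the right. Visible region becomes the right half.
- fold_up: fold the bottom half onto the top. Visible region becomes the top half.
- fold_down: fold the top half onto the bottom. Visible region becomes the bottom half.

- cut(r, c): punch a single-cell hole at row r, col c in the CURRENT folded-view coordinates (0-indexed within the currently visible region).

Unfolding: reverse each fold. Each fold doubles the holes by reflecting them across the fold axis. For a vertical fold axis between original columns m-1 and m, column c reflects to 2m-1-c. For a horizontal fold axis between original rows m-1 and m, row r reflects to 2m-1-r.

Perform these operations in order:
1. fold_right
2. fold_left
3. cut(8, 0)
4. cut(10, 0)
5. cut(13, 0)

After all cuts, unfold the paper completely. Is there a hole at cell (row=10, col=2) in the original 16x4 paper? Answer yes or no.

Answer: yes

Derivation:
Op 1 fold_right: fold axis v@2; visible region now rows[0,16) x cols[2,4) = 16x2
Op 2 fold_left: fold axis v@3; visible region now rows[0,16) x cols[2,3) = 16x1
Op 3 cut(8, 0): punch at orig (8,2); cuts so far [(8, 2)]; region rows[0,16) x cols[2,3) = 16x1
Op 4 cut(10, 0): punch at orig (10,2); cuts so far [(8, 2), (10, 2)]; region rows[0,16) x cols[2,3) = 16x1
Op 5 cut(13, 0): punch at orig (13,2); cuts so far [(8, 2), (10, 2), (13, 2)]; region rows[0,16) x cols[2,3) = 16x1
Unfold 1 (reflect across v@3): 6 holes -> [(8, 2), (8, 3), (10, 2), (10, 3), (13, 2), (13, 3)]
Unfold 2 (reflect across v@2): 12 holes -> [(8, 0), (8, 1), (8, 2), (8, 3), (10, 0), (10, 1), (10, 2), (10, 3), (13, 0), (13, 1), (13, 2), (13, 3)]
Holes: [(8, 0), (8, 1), (8, 2), (8, 3), (10, 0), (10, 1), (10, 2), (10, 3), (13, 0), (13, 1), (13, 2), (13, 3)]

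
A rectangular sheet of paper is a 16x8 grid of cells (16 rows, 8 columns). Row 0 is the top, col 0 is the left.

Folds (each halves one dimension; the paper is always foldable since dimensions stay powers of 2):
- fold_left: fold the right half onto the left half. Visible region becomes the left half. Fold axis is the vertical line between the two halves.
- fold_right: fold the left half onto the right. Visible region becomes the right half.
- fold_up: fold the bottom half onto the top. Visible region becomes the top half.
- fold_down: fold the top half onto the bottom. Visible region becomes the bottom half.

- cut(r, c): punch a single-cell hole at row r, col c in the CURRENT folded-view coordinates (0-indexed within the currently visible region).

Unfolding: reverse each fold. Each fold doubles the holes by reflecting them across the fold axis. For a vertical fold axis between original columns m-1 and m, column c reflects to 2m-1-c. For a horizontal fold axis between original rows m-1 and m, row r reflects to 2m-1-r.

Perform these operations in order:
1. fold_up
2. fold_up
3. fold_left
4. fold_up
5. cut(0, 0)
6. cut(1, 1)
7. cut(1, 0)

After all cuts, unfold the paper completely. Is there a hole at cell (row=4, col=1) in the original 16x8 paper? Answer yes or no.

Op 1 fold_up: fold axis h@8; visible region now rows[0,8) x cols[0,8) = 8x8
Op 2 fold_up: fold axis h@4; visible region now rows[0,4) x cols[0,8) = 4x8
Op 3 fold_left: fold axis v@4; visible region now rows[0,4) x cols[0,4) = 4x4
Op 4 fold_up: fold axis h@2; visible region now rows[0,2) x cols[0,4) = 2x4
Op 5 cut(0, 0): punch at orig (0,0); cuts so far [(0, 0)]; region rows[0,2) x cols[0,4) = 2x4
Op 6 cut(1, 1): punch at orig (1,1); cuts so far [(0, 0), (1, 1)]; region rows[0,2) x cols[0,4) = 2x4
Op 7 cut(1, 0): punch at orig (1,0); cuts so far [(0, 0), (1, 0), (1, 1)]; region rows[0,2) x cols[0,4) = 2x4
Unfold 1 (reflect across h@2): 6 holes -> [(0, 0), (1, 0), (1, 1), (2, 0), (2, 1), (3, 0)]
Unfold 2 (reflect across v@4): 12 holes -> [(0, 0), (0, 7), (1, 0), (1, 1), (1, 6), (1, 7), (2, 0), (2, 1), (2, 6), (2, 7), (3, 0), (3, 7)]
Unfold 3 (reflect across h@4): 24 holes -> [(0, 0), (0, 7), (1, 0), (1, 1), (1, 6), (1, 7), (2, 0), (2, 1), (2, 6), (2, 7), (3, 0), (3, 7), (4, 0), (4, 7), (5, 0), (5, 1), (5, 6), (5, 7), (6, 0), (6, 1), (6, 6), (6, 7), (7, 0), (7, 7)]
Unfold 4 (reflect across h@8): 48 holes -> [(0, 0), (0, 7), (1, 0), (1, 1), (1, 6), (1, 7), (2, 0), (2, 1), (2, 6), (2, 7), (3, 0), (3, 7), (4, 0), (4, 7), (5, 0), (5, 1), (5, 6), (5, 7), (6, 0), (6, 1), (6, 6), (6, 7), (7, 0), (7, 7), (8, 0), (8, 7), (9, 0), (9, 1), (9, 6), (9, 7), (10, 0), (10, 1), (10, 6), (10, 7), (11, 0), (11, 7), (12, 0), (12, 7), (13, 0), (13, 1), (13, 6), (13, 7), (14, 0), (14, 1), (14, 6), (14, 7), (15, 0), (15, 7)]
Holes: [(0, 0), (0, 7), (1, 0), (1, 1), (1, 6), (1, 7), (2, 0), (2, 1), (2, 6), (2, 7), (3, 0), (3, 7), (4, 0), (4, 7), (5, 0), (5, 1), (5, 6), (5, 7), (6, 0), (6, 1), (6, 6), (6, 7), (7, 0), (7, 7), (8, 0), (8, 7), (9, 0), (9, 1), (9, 6), (9, 7), (10, 0), (10, 1), (10, 6), (10, 7), (11, 0), (11, 7), (12, 0), (12, 7), (13, 0), (13, 1), (13, 6), (13, 7), (14, 0), (14, 1), (14, 6), (14, 7), (15, 0), (15, 7)]

Answer: no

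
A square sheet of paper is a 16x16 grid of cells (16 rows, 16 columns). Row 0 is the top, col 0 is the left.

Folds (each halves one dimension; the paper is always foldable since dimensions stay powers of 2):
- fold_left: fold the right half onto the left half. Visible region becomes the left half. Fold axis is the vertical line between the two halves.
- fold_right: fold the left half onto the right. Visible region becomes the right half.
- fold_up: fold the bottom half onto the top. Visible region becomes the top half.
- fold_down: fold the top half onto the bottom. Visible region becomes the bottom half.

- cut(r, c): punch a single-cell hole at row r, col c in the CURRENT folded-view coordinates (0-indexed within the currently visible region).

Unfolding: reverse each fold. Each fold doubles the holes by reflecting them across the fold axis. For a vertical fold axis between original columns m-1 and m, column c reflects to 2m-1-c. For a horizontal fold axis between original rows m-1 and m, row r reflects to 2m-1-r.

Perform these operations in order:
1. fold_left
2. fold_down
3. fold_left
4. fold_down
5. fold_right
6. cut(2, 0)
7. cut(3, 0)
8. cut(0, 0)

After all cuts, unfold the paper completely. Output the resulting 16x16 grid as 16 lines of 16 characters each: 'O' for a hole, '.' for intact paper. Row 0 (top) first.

Op 1 fold_left: fold axis v@8; visible region now rows[0,16) x cols[0,8) = 16x8
Op 2 fold_down: fold axis h@8; visible region now rows[8,16) x cols[0,8) = 8x8
Op 3 fold_left: fold axis v@4; visible region now rows[8,16) x cols[0,4) = 8x4
Op 4 fold_down: fold axis h@12; visible region now rows[12,16) x cols[0,4) = 4x4
Op 5 fold_right: fold axis v@2; visible region now rows[12,16) x cols[2,4) = 4x2
Op 6 cut(2, 0): punch at orig (14,2); cuts so far [(14, 2)]; region rows[12,16) x cols[2,4) = 4x2
Op 7 cut(3, 0): punch at orig (15,2); cuts so far [(14, 2), (15, 2)]; region rows[12,16) x cols[2,4) = 4x2
Op 8 cut(0, 0): punch at orig (12,2); cuts so far [(12, 2), (14, 2), (15, 2)]; region rows[12,16) x cols[2,4) = 4x2
Unfold 1 (reflect across v@2): 6 holes -> [(12, 1), (12, 2), (14, 1), (14, 2), (15, 1), (15, 2)]
Unfold 2 (reflect across h@12): 12 holes -> [(8, 1), (8, 2), (9, 1), (9, 2), (11, 1), (11, 2), (12, 1), (12, 2), (14, 1), (14, 2), (15, 1), (15, 2)]
Unfold 3 (reflect across v@4): 24 holes -> [(8, 1), (8, 2), (8, 5), (8, 6), (9, 1), (9, 2), (9, 5), (9, 6), (11, 1), (11, 2), (11, 5), (11, 6), (12, 1), (12, 2), (12, 5), (12, 6), (14, 1), (14, 2), (14, 5), (14, 6), (15, 1), (15, 2), (15, 5), (15, 6)]
Unfold 4 (reflect across h@8): 48 holes -> [(0, 1), (0, 2), (0, 5), (0, 6), (1, 1), (1, 2), (1, 5), (1, 6), (3, 1), (3, 2), (3, 5), (3, 6), (4, 1), (4, 2), (4, 5), (4, 6), (6, 1), (6, 2), (6, 5), (6, 6), (7, 1), (7, 2), (7, 5), (7, 6), (8, 1), (8, 2), (8, 5), (8, 6), (9, 1), (9, 2), (9, 5), (9, 6), (11, 1), (11, 2), (11, 5), (11, 6), (12, 1), (12, 2), (12, 5), (12, 6), (14, 1), (14, 2), (14, 5), (14, 6), (15, 1), (15, 2), (15, 5), (15, 6)]
Unfold 5 (reflect across v@8): 96 holes -> [(0, 1), (0, 2), (0, 5), (0, 6), (0, 9), (0, 10), (0, 13), (0, 14), (1, 1), (1, 2), (1, 5), (1, 6), (1, 9), (1, 10), (1, 13), (1, 14), (3, 1), (3, 2), (3, 5), (3, 6), (3, 9), (3, 10), (3, 13), (3, 14), (4, 1), (4, 2), (4, 5), (4, 6), (4, 9), (4, 10), (4, 13), (4, 14), (6, 1), (6, 2), (6, 5), (6, 6), (6, 9), (6, 10), (6, 13), (6, 14), (7, 1), (7, 2), (7, 5), (7, 6), (7, 9), (7, 10), (7, 13), (7, 14), (8, 1), (8, 2), (8, 5), (8, 6), (8, 9), (8, 10), (8, 13), (8, 14), (9, 1), (9, 2), (9, 5), (9, 6), (9, 9), (9, 10), (9, 13), (9, 14), (11, 1), (11, 2), (11, 5), (11, 6), (11, 9), (11, 10), (11, 13), (11, 14), (12, 1), (12, 2), (12, 5), (12, 6), (12, 9), (12, 10), (12, 13), (12, 14), (14, 1), (14, 2), (14, 5), (14, 6), (14, 9), (14, 10), (14, 13), (14, 14), (15, 1), (15, 2), (15, 5), (15, 6), (15, 9), (15, 10), (15, 13), (15, 14)]

Answer: .OO..OO..OO..OO.
.OO..OO..OO..OO.
................
.OO..OO..OO..OO.
.OO..OO..OO..OO.
................
.OO..OO..OO..OO.
.OO..OO..OO..OO.
.OO..OO..OO..OO.
.OO..OO..OO..OO.
................
.OO..OO..OO..OO.
.OO..OO..OO..OO.
................
.OO..OO..OO..OO.
.OO..OO..OO..OO.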